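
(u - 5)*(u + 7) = u^2 + 2*u - 35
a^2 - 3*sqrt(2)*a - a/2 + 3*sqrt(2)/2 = (a - 1/2)*(a - 3*sqrt(2))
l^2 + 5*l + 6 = (l + 2)*(l + 3)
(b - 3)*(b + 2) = b^2 - b - 6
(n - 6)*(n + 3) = n^2 - 3*n - 18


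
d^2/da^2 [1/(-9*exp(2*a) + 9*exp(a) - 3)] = (-6*(2*exp(a) - 1)^2*exp(a) + (4*exp(a) - 1)*(3*exp(2*a) - 3*exp(a) + 1))*exp(a)/(3*exp(2*a) - 3*exp(a) + 1)^3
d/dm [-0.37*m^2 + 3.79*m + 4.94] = 3.79 - 0.74*m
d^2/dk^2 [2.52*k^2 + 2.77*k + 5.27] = 5.04000000000000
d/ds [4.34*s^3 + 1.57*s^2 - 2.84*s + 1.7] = 13.02*s^2 + 3.14*s - 2.84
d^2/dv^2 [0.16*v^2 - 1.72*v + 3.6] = 0.320000000000000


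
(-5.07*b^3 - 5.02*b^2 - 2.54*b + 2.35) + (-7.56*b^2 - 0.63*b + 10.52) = -5.07*b^3 - 12.58*b^2 - 3.17*b + 12.87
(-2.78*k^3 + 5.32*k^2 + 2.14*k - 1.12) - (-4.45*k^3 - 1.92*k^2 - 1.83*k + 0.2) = 1.67*k^3 + 7.24*k^2 + 3.97*k - 1.32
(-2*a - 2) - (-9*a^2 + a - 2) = 9*a^2 - 3*a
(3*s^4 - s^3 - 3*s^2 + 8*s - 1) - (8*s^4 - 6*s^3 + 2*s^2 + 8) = -5*s^4 + 5*s^3 - 5*s^2 + 8*s - 9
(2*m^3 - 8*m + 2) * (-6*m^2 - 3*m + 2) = -12*m^5 - 6*m^4 + 52*m^3 + 12*m^2 - 22*m + 4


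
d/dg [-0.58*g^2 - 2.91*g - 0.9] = -1.16*g - 2.91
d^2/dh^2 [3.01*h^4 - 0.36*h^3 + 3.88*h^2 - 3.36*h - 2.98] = 36.12*h^2 - 2.16*h + 7.76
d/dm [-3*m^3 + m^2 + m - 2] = -9*m^2 + 2*m + 1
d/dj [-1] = 0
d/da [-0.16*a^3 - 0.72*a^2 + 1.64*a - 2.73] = -0.48*a^2 - 1.44*a + 1.64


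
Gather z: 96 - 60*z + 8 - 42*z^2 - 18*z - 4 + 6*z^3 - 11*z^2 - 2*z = 6*z^3 - 53*z^2 - 80*z + 100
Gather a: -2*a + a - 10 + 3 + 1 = -a - 6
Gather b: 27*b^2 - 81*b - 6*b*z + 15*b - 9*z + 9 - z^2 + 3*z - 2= 27*b^2 + b*(-6*z - 66) - z^2 - 6*z + 7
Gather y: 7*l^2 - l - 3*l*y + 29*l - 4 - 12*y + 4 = 7*l^2 + 28*l + y*(-3*l - 12)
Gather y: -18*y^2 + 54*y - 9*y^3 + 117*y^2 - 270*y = -9*y^3 + 99*y^2 - 216*y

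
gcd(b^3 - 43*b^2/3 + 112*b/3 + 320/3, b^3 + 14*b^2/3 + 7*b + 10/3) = b + 5/3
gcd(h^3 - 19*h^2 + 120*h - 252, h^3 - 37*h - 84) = h - 7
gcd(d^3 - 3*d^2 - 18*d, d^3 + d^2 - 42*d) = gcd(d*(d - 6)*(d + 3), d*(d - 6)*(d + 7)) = d^2 - 6*d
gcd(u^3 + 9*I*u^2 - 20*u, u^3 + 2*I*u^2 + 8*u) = u^2 + 4*I*u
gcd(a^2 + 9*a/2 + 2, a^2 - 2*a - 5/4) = a + 1/2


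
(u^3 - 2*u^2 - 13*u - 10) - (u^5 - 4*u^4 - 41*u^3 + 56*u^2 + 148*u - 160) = -u^5 + 4*u^4 + 42*u^3 - 58*u^2 - 161*u + 150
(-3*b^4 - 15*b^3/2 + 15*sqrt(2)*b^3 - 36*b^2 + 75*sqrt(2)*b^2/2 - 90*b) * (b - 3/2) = -3*b^5 - 3*b^4 + 15*sqrt(2)*b^4 - 99*b^3/4 + 15*sqrt(2)*b^3 - 225*sqrt(2)*b^2/4 - 36*b^2 + 135*b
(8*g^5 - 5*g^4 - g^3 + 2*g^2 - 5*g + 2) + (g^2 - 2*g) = 8*g^5 - 5*g^4 - g^3 + 3*g^2 - 7*g + 2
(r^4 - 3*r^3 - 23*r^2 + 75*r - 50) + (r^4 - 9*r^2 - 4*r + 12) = 2*r^4 - 3*r^3 - 32*r^2 + 71*r - 38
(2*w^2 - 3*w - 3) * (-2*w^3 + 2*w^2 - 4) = -4*w^5 + 10*w^4 - 14*w^2 + 12*w + 12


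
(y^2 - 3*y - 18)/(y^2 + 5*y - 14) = (y^2 - 3*y - 18)/(y^2 + 5*y - 14)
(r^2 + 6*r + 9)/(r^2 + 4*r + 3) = (r + 3)/(r + 1)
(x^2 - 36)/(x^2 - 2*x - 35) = (36 - x^2)/(-x^2 + 2*x + 35)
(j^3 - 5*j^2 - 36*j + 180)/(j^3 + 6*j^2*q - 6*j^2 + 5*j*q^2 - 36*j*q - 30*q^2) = (j^2 + j - 30)/(j^2 + 6*j*q + 5*q^2)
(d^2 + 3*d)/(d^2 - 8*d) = (d + 3)/(d - 8)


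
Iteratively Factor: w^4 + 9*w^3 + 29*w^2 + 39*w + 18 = (w + 3)*(w^3 + 6*w^2 + 11*w + 6) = (w + 3)^2*(w^2 + 3*w + 2) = (w + 2)*(w + 3)^2*(w + 1)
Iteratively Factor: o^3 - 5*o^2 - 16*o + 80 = (o - 5)*(o^2 - 16) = (o - 5)*(o - 4)*(o + 4)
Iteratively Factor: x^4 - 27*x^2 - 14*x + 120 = (x - 2)*(x^3 + 2*x^2 - 23*x - 60) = (x - 2)*(x + 4)*(x^2 - 2*x - 15) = (x - 2)*(x + 3)*(x + 4)*(x - 5)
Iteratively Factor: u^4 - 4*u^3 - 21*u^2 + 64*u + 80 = (u - 5)*(u^3 + u^2 - 16*u - 16) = (u - 5)*(u - 4)*(u^2 + 5*u + 4) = (u - 5)*(u - 4)*(u + 1)*(u + 4)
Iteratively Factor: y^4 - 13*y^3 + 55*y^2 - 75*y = (y)*(y^3 - 13*y^2 + 55*y - 75) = y*(y - 5)*(y^2 - 8*y + 15) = y*(y - 5)*(y - 3)*(y - 5)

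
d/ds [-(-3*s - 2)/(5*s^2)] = (-3*s - 4)/(5*s^3)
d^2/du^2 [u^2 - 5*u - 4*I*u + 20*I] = 2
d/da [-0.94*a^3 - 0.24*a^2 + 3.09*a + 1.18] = -2.82*a^2 - 0.48*a + 3.09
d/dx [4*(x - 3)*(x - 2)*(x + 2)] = 12*x^2 - 24*x - 16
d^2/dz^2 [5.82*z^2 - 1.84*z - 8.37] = 11.6400000000000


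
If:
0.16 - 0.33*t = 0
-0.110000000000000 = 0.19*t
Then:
No Solution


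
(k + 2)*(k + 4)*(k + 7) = k^3 + 13*k^2 + 50*k + 56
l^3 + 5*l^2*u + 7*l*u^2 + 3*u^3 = (l + u)^2*(l + 3*u)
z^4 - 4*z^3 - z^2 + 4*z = z*(z - 4)*(z - 1)*(z + 1)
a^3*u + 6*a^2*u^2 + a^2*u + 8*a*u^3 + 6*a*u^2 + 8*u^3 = (a + 2*u)*(a + 4*u)*(a*u + u)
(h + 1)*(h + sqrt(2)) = h^2 + h + sqrt(2)*h + sqrt(2)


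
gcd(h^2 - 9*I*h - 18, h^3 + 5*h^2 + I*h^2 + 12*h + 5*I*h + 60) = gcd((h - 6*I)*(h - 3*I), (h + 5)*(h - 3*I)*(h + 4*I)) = h - 3*I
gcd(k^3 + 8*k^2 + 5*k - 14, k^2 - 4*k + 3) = k - 1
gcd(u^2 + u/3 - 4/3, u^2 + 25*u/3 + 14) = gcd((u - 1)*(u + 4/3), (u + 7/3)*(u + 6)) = 1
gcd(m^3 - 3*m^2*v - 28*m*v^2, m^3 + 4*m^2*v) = m^2 + 4*m*v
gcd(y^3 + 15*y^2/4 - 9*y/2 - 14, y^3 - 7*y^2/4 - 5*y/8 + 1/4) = y - 2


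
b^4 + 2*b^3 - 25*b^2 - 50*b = b*(b - 5)*(b + 2)*(b + 5)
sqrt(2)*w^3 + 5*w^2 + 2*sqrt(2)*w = w*(w + 2*sqrt(2))*(sqrt(2)*w + 1)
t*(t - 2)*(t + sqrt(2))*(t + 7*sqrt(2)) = t^4 - 2*t^3 + 8*sqrt(2)*t^3 - 16*sqrt(2)*t^2 + 14*t^2 - 28*t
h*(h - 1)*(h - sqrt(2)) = h^3 - sqrt(2)*h^2 - h^2 + sqrt(2)*h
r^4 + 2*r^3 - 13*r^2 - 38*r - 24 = (r - 4)*(r + 1)*(r + 2)*(r + 3)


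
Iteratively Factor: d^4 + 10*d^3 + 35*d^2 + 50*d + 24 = (d + 1)*(d^3 + 9*d^2 + 26*d + 24) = (d + 1)*(d + 2)*(d^2 + 7*d + 12) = (d + 1)*(d + 2)*(d + 3)*(d + 4)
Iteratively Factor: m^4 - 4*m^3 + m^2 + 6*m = (m)*(m^3 - 4*m^2 + m + 6) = m*(m + 1)*(m^2 - 5*m + 6) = m*(m - 3)*(m + 1)*(m - 2)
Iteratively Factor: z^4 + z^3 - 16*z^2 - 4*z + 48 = (z - 3)*(z^3 + 4*z^2 - 4*z - 16) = (z - 3)*(z + 2)*(z^2 + 2*z - 8) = (z - 3)*(z - 2)*(z + 2)*(z + 4)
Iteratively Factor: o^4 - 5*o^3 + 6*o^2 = (o)*(o^3 - 5*o^2 + 6*o) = o*(o - 2)*(o^2 - 3*o) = o^2*(o - 2)*(o - 3)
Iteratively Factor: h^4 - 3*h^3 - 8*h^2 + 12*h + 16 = (h - 4)*(h^3 + h^2 - 4*h - 4) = (h - 4)*(h + 2)*(h^2 - h - 2) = (h - 4)*(h + 1)*(h + 2)*(h - 2)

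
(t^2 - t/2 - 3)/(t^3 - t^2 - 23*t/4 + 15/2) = 2*(2*t + 3)/(4*t^2 + 4*t - 15)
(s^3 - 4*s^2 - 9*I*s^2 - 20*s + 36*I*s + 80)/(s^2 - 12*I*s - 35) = (s^2 - 4*s*(1 + I) + 16*I)/(s - 7*I)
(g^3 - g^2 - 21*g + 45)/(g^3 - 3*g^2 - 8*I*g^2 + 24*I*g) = (g^2 + 2*g - 15)/(g*(g - 8*I))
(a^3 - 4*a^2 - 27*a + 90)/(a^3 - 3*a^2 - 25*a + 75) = (a - 6)/(a - 5)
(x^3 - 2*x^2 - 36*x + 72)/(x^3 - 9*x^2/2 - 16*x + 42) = 2*(x + 6)/(2*x + 7)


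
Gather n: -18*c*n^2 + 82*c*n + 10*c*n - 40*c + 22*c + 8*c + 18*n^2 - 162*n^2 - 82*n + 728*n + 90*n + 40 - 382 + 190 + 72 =-10*c + n^2*(-18*c - 144) + n*(92*c + 736) - 80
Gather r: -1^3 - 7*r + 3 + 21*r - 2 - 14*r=0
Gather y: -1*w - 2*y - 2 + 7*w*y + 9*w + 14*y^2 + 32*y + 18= 8*w + 14*y^2 + y*(7*w + 30) + 16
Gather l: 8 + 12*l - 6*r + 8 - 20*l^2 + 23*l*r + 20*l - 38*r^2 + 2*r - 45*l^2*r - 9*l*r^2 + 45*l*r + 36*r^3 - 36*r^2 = l^2*(-45*r - 20) + l*(-9*r^2 + 68*r + 32) + 36*r^3 - 74*r^2 - 4*r + 16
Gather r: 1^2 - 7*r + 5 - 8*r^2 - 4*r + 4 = -8*r^2 - 11*r + 10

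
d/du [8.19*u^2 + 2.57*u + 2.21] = 16.38*u + 2.57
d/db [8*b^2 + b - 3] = 16*b + 1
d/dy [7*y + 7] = 7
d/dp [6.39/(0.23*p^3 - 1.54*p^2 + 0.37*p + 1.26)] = (-4.4091*p^2 + 19.6812*p - 2.3643)/(0.23*p^3 - 1.54*p^2 + 0.37*p + 1.26)^2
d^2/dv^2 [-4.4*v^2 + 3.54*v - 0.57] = -8.80000000000000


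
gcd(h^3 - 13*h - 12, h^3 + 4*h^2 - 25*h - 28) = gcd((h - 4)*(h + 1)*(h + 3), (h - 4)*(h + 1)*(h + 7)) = h^2 - 3*h - 4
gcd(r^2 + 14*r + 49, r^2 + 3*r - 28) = r + 7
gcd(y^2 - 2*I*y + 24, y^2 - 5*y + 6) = 1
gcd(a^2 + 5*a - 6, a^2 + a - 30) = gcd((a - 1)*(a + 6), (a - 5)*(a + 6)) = a + 6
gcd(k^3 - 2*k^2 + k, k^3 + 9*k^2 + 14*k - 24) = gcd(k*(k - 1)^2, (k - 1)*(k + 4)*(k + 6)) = k - 1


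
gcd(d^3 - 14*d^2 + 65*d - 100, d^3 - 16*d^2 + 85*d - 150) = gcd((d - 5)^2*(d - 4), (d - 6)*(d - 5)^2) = d^2 - 10*d + 25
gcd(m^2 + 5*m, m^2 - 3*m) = m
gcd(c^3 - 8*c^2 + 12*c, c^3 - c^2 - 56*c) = c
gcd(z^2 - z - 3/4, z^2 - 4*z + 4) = 1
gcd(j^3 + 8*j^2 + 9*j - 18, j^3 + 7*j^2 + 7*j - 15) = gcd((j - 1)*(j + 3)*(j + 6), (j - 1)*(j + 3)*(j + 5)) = j^2 + 2*j - 3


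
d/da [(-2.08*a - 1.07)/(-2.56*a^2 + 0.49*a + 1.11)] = (5.3248*a^2 - 1.0192*a - (2.08*a + 1.07)*(5.12*a - 0.49) - 2.3088)/(-2.56*a^2 + 0.49*a + 1.11)^2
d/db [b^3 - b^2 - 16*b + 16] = 3*b^2 - 2*b - 16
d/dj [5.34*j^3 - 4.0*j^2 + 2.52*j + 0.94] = 16.02*j^2 - 8.0*j + 2.52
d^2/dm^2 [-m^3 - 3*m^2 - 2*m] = -6*m - 6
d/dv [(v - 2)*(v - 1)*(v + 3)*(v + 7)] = 4*v^3 + 21*v^2 - 14*v - 43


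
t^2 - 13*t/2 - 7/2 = (t - 7)*(t + 1/2)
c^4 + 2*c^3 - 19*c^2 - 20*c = c*(c - 4)*(c + 1)*(c + 5)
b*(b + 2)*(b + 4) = b^3 + 6*b^2 + 8*b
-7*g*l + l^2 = l*(-7*g + l)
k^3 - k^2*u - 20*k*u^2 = k*(k - 5*u)*(k + 4*u)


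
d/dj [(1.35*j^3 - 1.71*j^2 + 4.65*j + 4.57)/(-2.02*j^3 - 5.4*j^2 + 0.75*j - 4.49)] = (-10.7442*j^4 + 20.811*j^3 + 33.3372*j^2 + 64.7118*j - 24.306)/(4.0804*j^6 + 21.816*j^5 + 26.13*j^4 + 10.0396*j^3 + 49.0545*j^2 - 6.735*j + 20.1601)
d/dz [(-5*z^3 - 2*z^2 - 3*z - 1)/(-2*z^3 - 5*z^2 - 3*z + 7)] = (21*z^4 + 18*z^3 - 120*z^2 - 38*z - 24)/(4*z^6 + 20*z^5 + 37*z^4 + 2*z^3 - 61*z^2 - 42*z + 49)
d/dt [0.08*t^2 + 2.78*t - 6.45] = 0.16*t + 2.78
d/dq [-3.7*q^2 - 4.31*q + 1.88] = -7.4*q - 4.31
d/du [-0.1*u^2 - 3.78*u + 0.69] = -0.2*u - 3.78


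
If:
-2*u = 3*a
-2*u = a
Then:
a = 0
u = 0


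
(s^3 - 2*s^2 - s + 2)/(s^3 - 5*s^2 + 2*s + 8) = (s - 1)/(s - 4)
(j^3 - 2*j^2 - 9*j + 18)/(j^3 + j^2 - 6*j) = (j - 3)/j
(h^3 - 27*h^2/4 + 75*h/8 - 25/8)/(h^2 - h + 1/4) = (4*h^2 - 25*h + 25)/(2*(2*h - 1))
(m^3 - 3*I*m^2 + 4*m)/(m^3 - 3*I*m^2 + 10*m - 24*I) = m*(m + I)/(m^2 + I*m + 6)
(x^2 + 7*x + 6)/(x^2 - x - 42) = (x + 1)/(x - 7)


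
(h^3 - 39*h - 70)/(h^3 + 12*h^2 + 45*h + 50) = (h - 7)/(h + 5)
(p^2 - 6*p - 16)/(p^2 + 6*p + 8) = (p - 8)/(p + 4)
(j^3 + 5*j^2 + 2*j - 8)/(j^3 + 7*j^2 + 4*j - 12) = (j + 4)/(j + 6)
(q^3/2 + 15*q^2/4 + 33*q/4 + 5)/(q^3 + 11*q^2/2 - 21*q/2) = (2*q^3 + 15*q^2 + 33*q + 20)/(2*q*(2*q^2 + 11*q - 21))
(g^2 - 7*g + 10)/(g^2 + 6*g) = (g^2 - 7*g + 10)/(g*(g + 6))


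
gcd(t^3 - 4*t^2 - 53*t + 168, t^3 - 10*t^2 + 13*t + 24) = t^2 - 11*t + 24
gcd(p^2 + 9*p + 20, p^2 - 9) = 1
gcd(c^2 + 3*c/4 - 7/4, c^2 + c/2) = 1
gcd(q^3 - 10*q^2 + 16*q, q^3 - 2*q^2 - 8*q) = q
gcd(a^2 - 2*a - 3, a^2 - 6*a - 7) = a + 1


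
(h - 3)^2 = h^2 - 6*h + 9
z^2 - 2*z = z*(z - 2)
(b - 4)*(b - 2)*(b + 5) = b^3 - b^2 - 22*b + 40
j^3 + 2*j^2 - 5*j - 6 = (j - 2)*(j + 1)*(j + 3)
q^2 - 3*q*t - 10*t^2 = (q - 5*t)*(q + 2*t)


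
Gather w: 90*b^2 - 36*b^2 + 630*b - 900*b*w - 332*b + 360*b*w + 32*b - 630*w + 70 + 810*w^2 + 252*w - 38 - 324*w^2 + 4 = 54*b^2 + 330*b + 486*w^2 + w*(-540*b - 378) + 36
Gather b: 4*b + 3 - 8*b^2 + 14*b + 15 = -8*b^2 + 18*b + 18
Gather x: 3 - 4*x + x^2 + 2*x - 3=x^2 - 2*x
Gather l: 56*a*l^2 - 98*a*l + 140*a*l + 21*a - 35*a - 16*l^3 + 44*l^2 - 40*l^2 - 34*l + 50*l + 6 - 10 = -14*a - 16*l^3 + l^2*(56*a + 4) + l*(42*a + 16) - 4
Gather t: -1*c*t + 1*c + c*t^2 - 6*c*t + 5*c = c*t^2 - 7*c*t + 6*c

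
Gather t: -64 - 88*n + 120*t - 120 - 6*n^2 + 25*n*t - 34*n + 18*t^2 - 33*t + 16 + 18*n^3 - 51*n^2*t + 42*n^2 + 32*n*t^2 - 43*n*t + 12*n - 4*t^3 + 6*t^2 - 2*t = 18*n^3 + 36*n^2 - 110*n - 4*t^3 + t^2*(32*n + 24) + t*(-51*n^2 - 18*n + 85) - 168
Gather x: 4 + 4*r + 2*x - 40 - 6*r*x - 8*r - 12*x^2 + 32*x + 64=-4*r - 12*x^2 + x*(34 - 6*r) + 28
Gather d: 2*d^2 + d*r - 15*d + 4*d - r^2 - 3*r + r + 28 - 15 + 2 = 2*d^2 + d*(r - 11) - r^2 - 2*r + 15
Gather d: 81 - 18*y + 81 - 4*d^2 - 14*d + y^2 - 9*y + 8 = -4*d^2 - 14*d + y^2 - 27*y + 170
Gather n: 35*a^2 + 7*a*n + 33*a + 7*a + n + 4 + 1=35*a^2 + 40*a + n*(7*a + 1) + 5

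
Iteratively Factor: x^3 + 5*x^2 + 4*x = (x + 4)*(x^2 + x) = x*(x + 4)*(x + 1)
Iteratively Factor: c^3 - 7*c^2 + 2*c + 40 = (c + 2)*(c^2 - 9*c + 20) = (c - 4)*(c + 2)*(c - 5)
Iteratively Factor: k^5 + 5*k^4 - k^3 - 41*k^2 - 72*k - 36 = (k + 1)*(k^4 + 4*k^3 - 5*k^2 - 36*k - 36) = (k + 1)*(k + 2)*(k^3 + 2*k^2 - 9*k - 18) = (k + 1)*(k + 2)*(k + 3)*(k^2 - k - 6) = (k + 1)*(k + 2)^2*(k + 3)*(k - 3)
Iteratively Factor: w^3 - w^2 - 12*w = (w - 4)*(w^2 + 3*w) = w*(w - 4)*(w + 3)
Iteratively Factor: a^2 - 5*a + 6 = (a - 2)*(a - 3)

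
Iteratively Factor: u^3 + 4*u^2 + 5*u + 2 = (u + 1)*(u^2 + 3*u + 2) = (u + 1)^2*(u + 2)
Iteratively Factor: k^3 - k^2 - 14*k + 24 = (k - 2)*(k^2 + k - 12) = (k - 3)*(k - 2)*(k + 4)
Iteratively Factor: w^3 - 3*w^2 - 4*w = (w - 4)*(w^2 + w) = (w - 4)*(w + 1)*(w)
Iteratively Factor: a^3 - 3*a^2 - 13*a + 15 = (a + 3)*(a^2 - 6*a + 5) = (a - 1)*(a + 3)*(a - 5)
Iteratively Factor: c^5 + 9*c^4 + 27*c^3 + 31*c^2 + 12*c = (c + 1)*(c^4 + 8*c^3 + 19*c^2 + 12*c) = (c + 1)*(c + 4)*(c^3 + 4*c^2 + 3*c) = c*(c + 1)*(c + 4)*(c^2 + 4*c + 3) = c*(c + 1)^2*(c + 4)*(c + 3)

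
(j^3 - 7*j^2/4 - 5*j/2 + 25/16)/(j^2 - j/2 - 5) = (8*j^2 + 6*j - 5)/(8*(j + 2))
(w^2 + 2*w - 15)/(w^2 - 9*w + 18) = (w + 5)/(w - 6)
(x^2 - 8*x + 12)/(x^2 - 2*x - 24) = (x - 2)/(x + 4)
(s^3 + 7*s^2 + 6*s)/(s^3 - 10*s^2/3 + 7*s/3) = 3*(s^2 + 7*s + 6)/(3*s^2 - 10*s + 7)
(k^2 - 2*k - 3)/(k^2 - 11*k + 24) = (k + 1)/(k - 8)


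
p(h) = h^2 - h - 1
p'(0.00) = -1.00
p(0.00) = -1.00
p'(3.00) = 5.00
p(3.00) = 5.00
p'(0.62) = 0.24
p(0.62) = -1.24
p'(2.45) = 3.90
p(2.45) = 2.55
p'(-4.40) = -9.80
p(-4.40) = 22.76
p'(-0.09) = -1.18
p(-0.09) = -0.90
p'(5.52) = 10.04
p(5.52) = 23.95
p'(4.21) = 7.42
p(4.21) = 12.51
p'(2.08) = 3.16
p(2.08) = 1.25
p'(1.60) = 2.20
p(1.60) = -0.04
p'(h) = 2*h - 1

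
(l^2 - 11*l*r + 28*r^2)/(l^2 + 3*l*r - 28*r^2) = (l - 7*r)/(l + 7*r)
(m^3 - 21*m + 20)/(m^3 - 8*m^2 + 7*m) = (m^2 + m - 20)/(m*(m - 7))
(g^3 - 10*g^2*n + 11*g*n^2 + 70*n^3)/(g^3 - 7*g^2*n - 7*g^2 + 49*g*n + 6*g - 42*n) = (g^2 - 3*g*n - 10*n^2)/(g^2 - 7*g + 6)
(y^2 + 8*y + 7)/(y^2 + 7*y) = (y + 1)/y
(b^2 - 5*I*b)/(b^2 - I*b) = (b - 5*I)/(b - I)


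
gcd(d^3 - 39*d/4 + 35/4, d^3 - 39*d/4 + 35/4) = d^3 - 39*d/4 + 35/4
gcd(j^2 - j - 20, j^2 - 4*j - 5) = j - 5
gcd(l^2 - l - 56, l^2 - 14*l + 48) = l - 8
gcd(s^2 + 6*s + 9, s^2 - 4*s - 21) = s + 3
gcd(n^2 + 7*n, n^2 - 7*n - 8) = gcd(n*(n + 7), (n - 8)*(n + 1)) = 1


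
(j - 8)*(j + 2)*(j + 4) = j^3 - 2*j^2 - 40*j - 64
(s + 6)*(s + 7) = s^2 + 13*s + 42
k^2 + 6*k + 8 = (k + 2)*(k + 4)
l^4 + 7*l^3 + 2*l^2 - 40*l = l*(l - 2)*(l + 4)*(l + 5)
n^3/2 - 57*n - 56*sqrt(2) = (n/2 + sqrt(2)/2)*(n - 8*sqrt(2))*(n + 7*sqrt(2))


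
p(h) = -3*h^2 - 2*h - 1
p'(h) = -6*h - 2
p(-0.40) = -0.68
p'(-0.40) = 0.40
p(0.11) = -1.26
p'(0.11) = -2.66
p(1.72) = -13.32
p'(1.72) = -12.32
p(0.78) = -4.39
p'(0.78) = -6.68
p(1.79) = -14.19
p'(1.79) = -12.74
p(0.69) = -3.81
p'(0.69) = -6.14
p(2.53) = -25.26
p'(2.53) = -17.18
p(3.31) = -40.49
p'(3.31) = -21.86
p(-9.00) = -226.00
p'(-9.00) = 52.00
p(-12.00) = -409.00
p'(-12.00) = 70.00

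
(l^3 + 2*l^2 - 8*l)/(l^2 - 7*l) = (l^2 + 2*l - 8)/(l - 7)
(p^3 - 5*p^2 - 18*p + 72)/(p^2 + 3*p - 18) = (p^2 - 2*p - 24)/(p + 6)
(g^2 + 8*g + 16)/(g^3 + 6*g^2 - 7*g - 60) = (g + 4)/(g^2 + 2*g - 15)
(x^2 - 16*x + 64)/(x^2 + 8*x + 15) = (x^2 - 16*x + 64)/(x^2 + 8*x + 15)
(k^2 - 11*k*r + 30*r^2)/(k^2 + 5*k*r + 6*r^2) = (k^2 - 11*k*r + 30*r^2)/(k^2 + 5*k*r + 6*r^2)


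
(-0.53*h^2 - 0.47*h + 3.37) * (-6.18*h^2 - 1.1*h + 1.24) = 3.2754*h^4 + 3.4876*h^3 - 20.9668*h^2 - 4.2898*h + 4.1788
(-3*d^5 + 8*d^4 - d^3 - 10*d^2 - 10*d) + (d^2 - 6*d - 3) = -3*d^5 + 8*d^4 - d^3 - 9*d^2 - 16*d - 3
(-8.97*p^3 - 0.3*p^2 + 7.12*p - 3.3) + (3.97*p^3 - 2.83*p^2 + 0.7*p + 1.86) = -5.0*p^3 - 3.13*p^2 + 7.82*p - 1.44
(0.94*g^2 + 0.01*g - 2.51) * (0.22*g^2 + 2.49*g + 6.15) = 0.2068*g^4 + 2.3428*g^3 + 5.2537*g^2 - 6.1884*g - 15.4365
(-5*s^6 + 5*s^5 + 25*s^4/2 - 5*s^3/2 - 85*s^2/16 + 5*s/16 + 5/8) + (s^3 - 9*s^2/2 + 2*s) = -5*s^6 + 5*s^5 + 25*s^4/2 - 3*s^3/2 - 157*s^2/16 + 37*s/16 + 5/8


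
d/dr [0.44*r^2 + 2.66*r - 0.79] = 0.88*r + 2.66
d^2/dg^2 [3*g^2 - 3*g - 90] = 6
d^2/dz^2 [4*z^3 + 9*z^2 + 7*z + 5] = 24*z + 18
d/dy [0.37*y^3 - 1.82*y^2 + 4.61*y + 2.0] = 1.11*y^2 - 3.64*y + 4.61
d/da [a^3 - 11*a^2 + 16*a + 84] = 3*a^2 - 22*a + 16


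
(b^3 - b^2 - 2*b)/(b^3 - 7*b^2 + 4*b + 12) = b/(b - 6)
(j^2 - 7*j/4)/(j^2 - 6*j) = (j - 7/4)/(j - 6)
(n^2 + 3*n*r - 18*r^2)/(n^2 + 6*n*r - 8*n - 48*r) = (n - 3*r)/(n - 8)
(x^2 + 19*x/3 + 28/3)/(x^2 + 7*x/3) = (x + 4)/x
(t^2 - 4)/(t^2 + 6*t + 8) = (t - 2)/(t + 4)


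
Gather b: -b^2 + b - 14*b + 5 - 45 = -b^2 - 13*b - 40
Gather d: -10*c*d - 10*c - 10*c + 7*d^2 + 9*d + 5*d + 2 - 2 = -20*c + 7*d^2 + d*(14 - 10*c)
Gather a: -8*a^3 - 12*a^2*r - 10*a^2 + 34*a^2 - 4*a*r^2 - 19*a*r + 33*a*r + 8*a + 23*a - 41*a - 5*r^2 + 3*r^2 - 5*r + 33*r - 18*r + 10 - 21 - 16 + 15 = -8*a^3 + a^2*(24 - 12*r) + a*(-4*r^2 + 14*r - 10) - 2*r^2 + 10*r - 12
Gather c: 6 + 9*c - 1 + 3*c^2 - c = 3*c^2 + 8*c + 5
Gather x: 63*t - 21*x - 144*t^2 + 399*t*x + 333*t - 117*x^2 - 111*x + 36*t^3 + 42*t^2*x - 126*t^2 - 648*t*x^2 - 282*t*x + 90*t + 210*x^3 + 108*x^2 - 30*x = 36*t^3 - 270*t^2 + 486*t + 210*x^3 + x^2*(-648*t - 9) + x*(42*t^2 + 117*t - 162)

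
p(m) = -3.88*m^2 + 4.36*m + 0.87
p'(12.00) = -88.76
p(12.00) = -505.53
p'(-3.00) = 27.64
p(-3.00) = -47.13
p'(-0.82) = 10.72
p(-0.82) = -5.31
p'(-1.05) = 12.51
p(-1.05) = -7.99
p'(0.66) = -0.76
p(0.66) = 2.06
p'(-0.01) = 4.44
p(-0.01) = 0.83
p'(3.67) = -24.12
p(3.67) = -35.39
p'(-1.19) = 13.59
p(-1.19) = -9.81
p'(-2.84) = 26.40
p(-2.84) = -42.81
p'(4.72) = -32.27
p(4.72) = -64.99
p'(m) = 4.36 - 7.76*m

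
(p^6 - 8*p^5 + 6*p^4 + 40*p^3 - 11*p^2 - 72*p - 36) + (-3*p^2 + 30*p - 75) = p^6 - 8*p^5 + 6*p^4 + 40*p^3 - 14*p^2 - 42*p - 111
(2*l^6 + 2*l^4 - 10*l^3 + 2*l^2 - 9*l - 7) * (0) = 0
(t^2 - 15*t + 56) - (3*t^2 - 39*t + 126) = -2*t^2 + 24*t - 70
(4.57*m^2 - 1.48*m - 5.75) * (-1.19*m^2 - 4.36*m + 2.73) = -5.4383*m^4 - 18.164*m^3 + 25.7714*m^2 + 21.0296*m - 15.6975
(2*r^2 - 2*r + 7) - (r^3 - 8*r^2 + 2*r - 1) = -r^3 + 10*r^2 - 4*r + 8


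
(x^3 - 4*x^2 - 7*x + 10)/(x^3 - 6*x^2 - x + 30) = (x - 1)/(x - 3)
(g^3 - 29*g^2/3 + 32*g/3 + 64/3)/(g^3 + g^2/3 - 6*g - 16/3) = (g - 8)/(g + 2)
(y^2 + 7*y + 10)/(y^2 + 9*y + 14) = (y + 5)/(y + 7)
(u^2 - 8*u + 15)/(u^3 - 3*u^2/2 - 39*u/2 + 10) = 2*(u - 3)/(2*u^2 + 7*u - 4)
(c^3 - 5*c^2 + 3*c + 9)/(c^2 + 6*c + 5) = (c^2 - 6*c + 9)/(c + 5)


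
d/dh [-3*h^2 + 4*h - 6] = 4 - 6*h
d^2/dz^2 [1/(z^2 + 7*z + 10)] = 2*(-z^2 - 7*z + (2*z + 7)^2 - 10)/(z^2 + 7*z + 10)^3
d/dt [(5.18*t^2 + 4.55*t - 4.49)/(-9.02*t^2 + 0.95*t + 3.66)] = (45.962*t^2 - 43.082*t + 20.9185)/(81.3604*t^4 - 17.138*t^3 - 65.1239*t^2 + 6.954*t + 13.3956)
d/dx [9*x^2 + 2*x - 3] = 18*x + 2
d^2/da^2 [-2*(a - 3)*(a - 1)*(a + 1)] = 12 - 12*a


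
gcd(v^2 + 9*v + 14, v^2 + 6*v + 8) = v + 2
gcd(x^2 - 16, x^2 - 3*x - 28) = x + 4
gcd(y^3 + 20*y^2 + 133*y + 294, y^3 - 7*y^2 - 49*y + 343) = y + 7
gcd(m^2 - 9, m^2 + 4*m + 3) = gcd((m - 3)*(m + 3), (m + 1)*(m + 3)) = m + 3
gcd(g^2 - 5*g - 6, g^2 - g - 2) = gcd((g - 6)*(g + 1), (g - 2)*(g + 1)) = g + 1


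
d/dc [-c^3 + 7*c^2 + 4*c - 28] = -3*c^2 + 14*c + 4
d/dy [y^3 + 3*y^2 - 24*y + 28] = 3*y^2 + 6*y - 24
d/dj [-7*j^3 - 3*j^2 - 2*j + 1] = -21*j^2 - 6*j - 2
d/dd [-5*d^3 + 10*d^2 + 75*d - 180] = -15*d^2 + 20*d + 75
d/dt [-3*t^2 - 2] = -6*t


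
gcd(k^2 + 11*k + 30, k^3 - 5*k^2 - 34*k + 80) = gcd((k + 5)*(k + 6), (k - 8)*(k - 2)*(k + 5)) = k + 5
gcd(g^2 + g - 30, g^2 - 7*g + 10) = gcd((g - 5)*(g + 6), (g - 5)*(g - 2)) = g - 5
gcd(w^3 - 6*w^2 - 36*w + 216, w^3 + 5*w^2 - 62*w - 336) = w + 6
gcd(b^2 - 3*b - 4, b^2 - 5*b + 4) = b - 4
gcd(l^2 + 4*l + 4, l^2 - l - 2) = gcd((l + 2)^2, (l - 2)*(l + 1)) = 1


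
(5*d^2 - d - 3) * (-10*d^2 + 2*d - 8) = -50*d^4 + 20*d^3 - 12*d^2 + 2*d + 24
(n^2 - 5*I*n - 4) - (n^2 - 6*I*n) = I*n - 4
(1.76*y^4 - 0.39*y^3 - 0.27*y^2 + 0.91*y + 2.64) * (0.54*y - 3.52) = 0.9504*y^5 - 6.4058*y^4 + 1.227*y^3 + 1.4418*y^2 - 1.7776*y - 9.2928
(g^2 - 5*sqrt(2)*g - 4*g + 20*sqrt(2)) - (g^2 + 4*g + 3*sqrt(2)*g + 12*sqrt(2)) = -8*sqrt(2)*g - 8*g + 8*sqrt(2)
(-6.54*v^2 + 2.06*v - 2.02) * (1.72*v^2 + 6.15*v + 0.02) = -11.2488*v^4 - 36.6778*v^3 + 9.0638*v^2 - 12.3818*v - 0.0404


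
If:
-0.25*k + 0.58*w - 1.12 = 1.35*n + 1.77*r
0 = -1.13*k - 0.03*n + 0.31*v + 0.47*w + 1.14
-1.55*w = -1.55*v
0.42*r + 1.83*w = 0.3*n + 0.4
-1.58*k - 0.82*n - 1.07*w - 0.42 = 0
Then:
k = 0.89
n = -1.92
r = 0.63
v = -0.24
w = -0.24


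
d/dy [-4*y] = -4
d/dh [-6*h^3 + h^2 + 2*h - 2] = -18*h^2 + 2*h + 2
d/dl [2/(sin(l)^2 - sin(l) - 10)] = 2*(1 - 2*sin(l))*cos(l)/(sin(l) + cos(l)^2 + 9)^2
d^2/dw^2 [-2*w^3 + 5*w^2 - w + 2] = 10 - 12*w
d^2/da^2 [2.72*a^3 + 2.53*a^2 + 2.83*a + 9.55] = 16.32*a + 5.06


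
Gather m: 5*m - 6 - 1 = 5*m - 7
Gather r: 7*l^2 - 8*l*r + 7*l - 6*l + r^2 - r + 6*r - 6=7*l^2 + l + r^2 + r*(5 - 8*l) - 6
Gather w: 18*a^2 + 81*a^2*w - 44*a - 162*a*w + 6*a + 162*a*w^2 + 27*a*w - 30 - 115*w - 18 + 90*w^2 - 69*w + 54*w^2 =18*a^2 - 38*a + w^2*(162*a + 144) + w*(81*a^2 - 135*a - 184) - 48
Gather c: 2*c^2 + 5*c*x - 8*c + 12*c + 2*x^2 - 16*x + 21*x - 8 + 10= 2*c^2 + c*(5*x + 4) + 2*x^2 + 5*x + 2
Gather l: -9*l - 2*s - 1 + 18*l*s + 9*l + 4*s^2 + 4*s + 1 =18*l*s + 4*s^2 + 2*s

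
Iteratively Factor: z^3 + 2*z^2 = (z)*(z^2 + 2*z) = z^2*(z + 2)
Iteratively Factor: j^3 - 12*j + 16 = (j - 2)*(j^2 + 2*j - 8) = (j - 2)*(j + 4)*(j - 2)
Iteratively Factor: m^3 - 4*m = (m)*(m^2 - 4) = m*(m + 2)*(m - 2)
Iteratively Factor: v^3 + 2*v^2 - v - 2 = (v + 1)*(v^2 + v - 2) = (v + 1)*(v + 2)*(v - 1)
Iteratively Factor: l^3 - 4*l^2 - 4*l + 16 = (l - 4)*(l^2 - 4) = (l - 4)*(l + 2)*(l - 2)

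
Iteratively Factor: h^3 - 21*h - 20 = (h + 1)*(h^2 - h - 20) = (h - 5)*(h + 1)*(h + 4)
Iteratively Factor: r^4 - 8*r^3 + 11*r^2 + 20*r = (r + 1)*(r^3 - 9*r^2 + 20*r) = (r - 5)*(r + 1)*(r^2 - 4*r) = r*(r - 5)*(r + 1)*(r - 4)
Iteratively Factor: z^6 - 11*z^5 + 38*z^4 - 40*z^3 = (z)*(z^5 - 11*z^4 + 38*z^3 - 40*z^2) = z*(z - 2)*(z^4 - 9*z^3 + 20*z^2) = z^2*(z - 2)*(z^3 - 9*z^2 + 20*z) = z^2*(z - 4)*(z - 2)*(z^2 - 5*z) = z^2*(z - 5)*(z - 4)*(z - 2)*(z)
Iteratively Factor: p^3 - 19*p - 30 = (p + 2)*(p^2 - 2*p - 15) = (p - 5)*(p + 2)*(p + 3)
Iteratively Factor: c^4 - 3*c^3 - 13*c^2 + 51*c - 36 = (c - 1)*(c^3 - 2*c^2 - 15*c + 36) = (c - 1)*(c + 4)*(c^2 - 6*c + 9) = (c - 3)*(c - 1)*(c + 4)*(c - 3)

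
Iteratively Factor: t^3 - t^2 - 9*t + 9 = (t - 3)*(t^2 + 2*t - 3) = (t - 3)*(t - 1)*(t + 3)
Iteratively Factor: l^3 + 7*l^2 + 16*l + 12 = (l + 2)*(l^2 + 5*l + 6) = (l + 2)*(l + 3)*(l + 2)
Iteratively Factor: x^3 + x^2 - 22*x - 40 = (x - 5)*(x^2 + 6*x + 8) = (x - 5)*(x + 2)*(x + 4)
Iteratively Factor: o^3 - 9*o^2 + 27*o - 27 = (o - 3)*(o^2 - 6*o + 9) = (o - 3)^2*(o - 3)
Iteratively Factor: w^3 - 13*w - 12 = (w + 3)*(w^2 - 3*w - 4) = (w - 4)*(w + 3)*(w + 1)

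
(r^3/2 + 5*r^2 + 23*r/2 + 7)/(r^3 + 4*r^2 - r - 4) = (r^2 + 9*r + 14)/(2*(r^2 + 3*r - 4))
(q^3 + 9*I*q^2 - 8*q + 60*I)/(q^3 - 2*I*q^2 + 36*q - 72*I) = (q + 5*I)/(q - 6*I)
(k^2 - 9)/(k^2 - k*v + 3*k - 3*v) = (3 - k)/(-k + v)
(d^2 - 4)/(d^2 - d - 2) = (d + 2)/(d + 1)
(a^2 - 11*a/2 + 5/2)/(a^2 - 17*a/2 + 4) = (a - 5)/(a - 8)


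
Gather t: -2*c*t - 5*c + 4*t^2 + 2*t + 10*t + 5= -5*c + 4*t^2 + t*(12 - 2*c) + 5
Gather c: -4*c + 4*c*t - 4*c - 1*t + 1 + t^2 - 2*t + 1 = c*(4*t - 8) + t^2 - 3*t + 2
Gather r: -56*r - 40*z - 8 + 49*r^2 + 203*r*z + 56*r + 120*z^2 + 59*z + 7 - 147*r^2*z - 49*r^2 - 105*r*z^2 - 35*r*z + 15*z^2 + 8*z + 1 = -147*r^2*z + r*(-105*z^2 + 168*z) + 135*z^2 + 27*z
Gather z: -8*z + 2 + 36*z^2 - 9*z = 36*z^2 - 17*z + 2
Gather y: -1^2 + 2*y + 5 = 2*y + 4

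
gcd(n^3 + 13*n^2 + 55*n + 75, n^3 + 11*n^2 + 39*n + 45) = n^2 + 8*n + 15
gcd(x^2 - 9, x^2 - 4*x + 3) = x - 3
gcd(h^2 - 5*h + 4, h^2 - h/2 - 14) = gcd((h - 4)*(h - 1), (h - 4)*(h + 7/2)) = h - 4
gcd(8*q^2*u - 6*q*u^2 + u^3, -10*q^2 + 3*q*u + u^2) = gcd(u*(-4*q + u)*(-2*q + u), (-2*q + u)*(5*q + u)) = 2*q - u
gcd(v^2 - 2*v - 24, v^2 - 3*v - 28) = v + 4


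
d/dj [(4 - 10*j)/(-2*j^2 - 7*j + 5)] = 2*(-10*j^2 + 8*j - 11)/(4*j^4 + 28*j^3 + 29*j^2 - 70*j + 25)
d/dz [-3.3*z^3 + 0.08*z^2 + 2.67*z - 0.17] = -9.9*z^2 + 0.16*z + 2.67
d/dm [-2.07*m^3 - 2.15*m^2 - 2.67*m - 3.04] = -6.21*m^2 - 4.3*m - 2.67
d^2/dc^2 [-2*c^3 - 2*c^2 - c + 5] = -12*c - 4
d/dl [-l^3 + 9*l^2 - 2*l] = -3*l^2 + 18*l - 2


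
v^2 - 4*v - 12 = (v - 6)*(v + 2)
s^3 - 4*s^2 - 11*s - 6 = (s - 6)*(s + 1)^2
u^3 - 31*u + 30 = (u - 5)*(u - 1)*(u + 6)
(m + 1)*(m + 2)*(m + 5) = m^3 + 8*m^2 + 17*m + 10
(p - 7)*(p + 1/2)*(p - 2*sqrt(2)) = p^3 - 13*p^2/2 - 2*sqrt(2)*p^2 - 7*p/2 + 13*sqrt(2)*p + 7*sqrt(2)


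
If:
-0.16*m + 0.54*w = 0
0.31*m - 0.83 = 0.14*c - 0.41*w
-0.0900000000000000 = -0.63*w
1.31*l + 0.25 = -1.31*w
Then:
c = -4.44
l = -0.33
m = 0.48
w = 0.14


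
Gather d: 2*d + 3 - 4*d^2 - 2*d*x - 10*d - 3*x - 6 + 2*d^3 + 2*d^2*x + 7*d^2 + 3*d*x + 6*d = 2*d^3 + d^2*(2*x + 3) + d*(x - 2) - 3*x - 3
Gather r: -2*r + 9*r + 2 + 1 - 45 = 7*r - 42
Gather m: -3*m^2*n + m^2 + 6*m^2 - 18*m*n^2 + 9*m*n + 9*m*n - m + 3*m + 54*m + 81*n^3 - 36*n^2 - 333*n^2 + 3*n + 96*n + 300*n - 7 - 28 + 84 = m^2*(7 - 3*n) + m*(-18*n^2 + 18*n + 56) + 81*n^3 - 369*n^2 + 399*n + 49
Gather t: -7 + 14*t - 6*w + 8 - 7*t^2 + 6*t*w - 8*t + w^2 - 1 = -7*t^2 + t*(6*w + 6) + w^2 - 6*w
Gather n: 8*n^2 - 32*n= 8*n^2 - 32*n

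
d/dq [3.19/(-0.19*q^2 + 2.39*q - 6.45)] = (1.2122*q - 7.6241)/(0.19*q^2 - 2.39*q + 6.45)^2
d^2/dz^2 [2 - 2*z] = 0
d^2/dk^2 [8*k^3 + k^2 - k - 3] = 48*k + 2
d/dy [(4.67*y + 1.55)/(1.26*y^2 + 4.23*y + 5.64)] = (-5.8842*y^2 - 3.906*y + 19.7823)/(1.5876*y^4 + 10.6596*y^3 + 32.1057*y^2 + 47.7144*y + 31.8096)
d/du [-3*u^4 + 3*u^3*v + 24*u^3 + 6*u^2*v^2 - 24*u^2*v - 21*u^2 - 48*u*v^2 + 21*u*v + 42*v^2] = -12*u^3 + 9*u^2*v + 72*u^2 + 12*u*v^2 - 48*u*v - 42*u - 48*v^2 + 21*v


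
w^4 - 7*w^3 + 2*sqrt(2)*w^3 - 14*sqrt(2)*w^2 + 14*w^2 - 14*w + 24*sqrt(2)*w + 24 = (w - 4)*(w - 3)*(w + sqrt(2))^2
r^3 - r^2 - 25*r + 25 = (r - 5)*(r - 1)*(r + 5)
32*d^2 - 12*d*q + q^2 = (-8*d + q)*(-4*d + q)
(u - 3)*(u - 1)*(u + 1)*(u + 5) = u^4 + 2*u^3 - 16*u^2 - 2*u + 15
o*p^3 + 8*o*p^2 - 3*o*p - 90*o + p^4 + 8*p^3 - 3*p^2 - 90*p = (o + p)*(p - 3)*(p + 5)*(p + 6)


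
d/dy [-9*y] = -9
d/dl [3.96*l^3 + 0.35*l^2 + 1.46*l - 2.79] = 11.88*l^2 + 0.7*l + 1.46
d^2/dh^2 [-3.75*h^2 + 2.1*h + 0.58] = -7.50000000000000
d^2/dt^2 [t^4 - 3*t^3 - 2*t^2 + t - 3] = 12*t^2 - 18*t - 4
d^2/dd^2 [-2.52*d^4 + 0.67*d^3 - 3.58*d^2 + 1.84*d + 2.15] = -30.24*d^2 + 4.02*d - 7.16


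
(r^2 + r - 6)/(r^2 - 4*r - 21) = (r - 2)/(r - 7)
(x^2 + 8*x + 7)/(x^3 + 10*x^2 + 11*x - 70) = (x + 1)/(x^2 + 3*x - 10)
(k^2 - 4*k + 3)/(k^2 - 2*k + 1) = (k - 3)/(k - 1)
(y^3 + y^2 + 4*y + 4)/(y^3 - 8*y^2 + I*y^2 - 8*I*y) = (y^3 + y^2 + 4*y + 4)/(y*(y^2 + y*(-8 + I) - 8*I))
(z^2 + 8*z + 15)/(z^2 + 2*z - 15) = (z + 3)/(z - 3)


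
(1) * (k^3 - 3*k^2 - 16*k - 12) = k^3 - 3*k^2 - 16*k - 12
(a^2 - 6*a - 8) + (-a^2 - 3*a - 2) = -9*a - 10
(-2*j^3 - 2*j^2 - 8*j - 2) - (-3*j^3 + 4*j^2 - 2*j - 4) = j^3 - 6*j^2 - 6*j + 2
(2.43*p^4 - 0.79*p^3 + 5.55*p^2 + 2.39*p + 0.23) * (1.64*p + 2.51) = 3.9852*p^5 + 4.8037*p^4 + 7.1191*p^3 + 17.8501*p^2 + 6.3761*p + 0.5773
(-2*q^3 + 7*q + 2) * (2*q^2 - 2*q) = -4*q^5 + 4*q^4 + 14*q^3 - 10*q^2 - 4*q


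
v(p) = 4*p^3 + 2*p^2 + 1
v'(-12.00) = 1680.00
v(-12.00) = -6623.00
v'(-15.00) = 2640.00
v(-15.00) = -13049.00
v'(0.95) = 14.63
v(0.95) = 6.23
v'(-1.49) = 20.68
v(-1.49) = -7.79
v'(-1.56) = 22.96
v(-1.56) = -9.32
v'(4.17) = 225.35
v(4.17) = 325.82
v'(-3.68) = 147.79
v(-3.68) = -171.26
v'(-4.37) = 211.68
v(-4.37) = -294.62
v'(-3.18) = 108.63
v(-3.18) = -107.40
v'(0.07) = 0.34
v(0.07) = 1.01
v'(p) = 12*p^2 + 4*p = 4*p*(3*p + 1)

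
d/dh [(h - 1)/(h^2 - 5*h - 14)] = (h^2 - 5*h - (h - 1)*(2*h - 5) - 14)/(-h^2 + 5*h + 14)^2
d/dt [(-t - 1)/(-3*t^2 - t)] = (t*(3*t + 1) - (t + 1)*(6*t + 1))/(t^2*(3*t + 1)^2)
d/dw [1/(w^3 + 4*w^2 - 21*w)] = (-3*w^2 - 8*w + 21)/(w^2*(w^2 + 4*w - 21)^2)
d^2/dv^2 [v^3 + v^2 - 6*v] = 6*v + 2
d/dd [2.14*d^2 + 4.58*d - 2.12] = 4.28*d + 4.58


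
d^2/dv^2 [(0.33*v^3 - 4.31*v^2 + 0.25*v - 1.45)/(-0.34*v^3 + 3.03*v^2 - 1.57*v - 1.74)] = (1.11022302462516e-16*v^7 + 0.31654*v^6 + 0.883523999999994*v^5 - 7.90459200000004*v^4 - 28.021618*v^3 + 217.222818*v^2 - 60.436638*v + 49.901402)/(0.039304*v^9 - 1.050804*v^8 + 9.908994*v^7 - 36.919179*v^6 + 35.000949*v^5 + 31.091229*v^4 - 42.706079*v^3 - 14.654106*v^2 + 14.259996*v + 5.268024)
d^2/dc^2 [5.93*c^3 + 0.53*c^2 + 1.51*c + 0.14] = 35.58*c + 1.06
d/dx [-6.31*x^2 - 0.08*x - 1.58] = -12.62*x - 0.08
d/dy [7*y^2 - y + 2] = 14*y - 1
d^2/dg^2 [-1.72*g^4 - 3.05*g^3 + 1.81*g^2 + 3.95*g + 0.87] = -20.64*g^2 - 18.3*g + 3.62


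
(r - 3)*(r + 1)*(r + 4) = r^3 + 2*r^2 - 11*r - 12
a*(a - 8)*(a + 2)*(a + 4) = a^4 - 2*a^3 - 40*a^2 - 64*a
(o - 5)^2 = o^2 - 10*o + 25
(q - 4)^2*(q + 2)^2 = q^4 - 4*q^3 - 12*q^2 + 32*q + 64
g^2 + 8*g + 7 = (g + 1)*(g + 7)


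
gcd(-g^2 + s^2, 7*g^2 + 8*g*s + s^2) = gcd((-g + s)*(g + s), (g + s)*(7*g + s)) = g + s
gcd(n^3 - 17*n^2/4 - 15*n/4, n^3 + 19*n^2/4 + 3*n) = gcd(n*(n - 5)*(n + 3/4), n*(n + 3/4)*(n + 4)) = n^2 + 3*n/4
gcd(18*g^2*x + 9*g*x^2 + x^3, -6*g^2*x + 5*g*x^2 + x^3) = 6*g*x + x^2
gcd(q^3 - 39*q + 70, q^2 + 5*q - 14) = q^2 + 5*q - 14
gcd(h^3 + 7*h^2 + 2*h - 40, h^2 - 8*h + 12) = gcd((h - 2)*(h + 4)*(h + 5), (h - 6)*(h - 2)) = h - 2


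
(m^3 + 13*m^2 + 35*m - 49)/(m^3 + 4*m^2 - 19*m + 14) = (m + 7)/(m - 2)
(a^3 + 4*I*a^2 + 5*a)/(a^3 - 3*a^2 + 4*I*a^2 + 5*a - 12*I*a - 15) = a/(a - 3)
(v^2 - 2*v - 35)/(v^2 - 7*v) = (v + 5)/v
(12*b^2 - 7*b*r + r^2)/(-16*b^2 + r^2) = (-3*b + r)/(4*b + r)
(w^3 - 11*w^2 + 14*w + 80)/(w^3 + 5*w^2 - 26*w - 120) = (w^2 - 6*w - 16)/(w^2 + 10*w + 24)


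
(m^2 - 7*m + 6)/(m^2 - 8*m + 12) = (m - 1)/(m - 2)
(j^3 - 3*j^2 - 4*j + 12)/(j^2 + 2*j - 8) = (j^2 - j - 6)/(j + 4)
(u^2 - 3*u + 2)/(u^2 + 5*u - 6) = (u - 2)/(u + 6)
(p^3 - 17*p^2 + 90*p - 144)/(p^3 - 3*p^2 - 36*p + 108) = (p - 8)/(p + 6)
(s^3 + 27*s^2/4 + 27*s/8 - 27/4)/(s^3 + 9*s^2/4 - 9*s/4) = (s^2 + 15*s/2 + 9)/(s*(s + 3))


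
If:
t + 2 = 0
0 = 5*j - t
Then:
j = -2/5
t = -2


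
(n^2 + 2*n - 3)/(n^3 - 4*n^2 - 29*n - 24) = (n - 1)/(n^2 - 7*n - 8)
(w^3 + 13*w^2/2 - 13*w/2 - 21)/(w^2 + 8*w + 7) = (w^2 - w/2 - 3)/(w + 1)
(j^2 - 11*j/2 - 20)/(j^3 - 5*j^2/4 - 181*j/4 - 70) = 2*(2*j + 5)/(4*j^2 + 27*j + 35)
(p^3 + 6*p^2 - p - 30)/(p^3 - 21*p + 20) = (p^2 + p - 6)/(p^2 - 5*p + 4)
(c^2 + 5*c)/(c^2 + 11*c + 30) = c/(c + 6)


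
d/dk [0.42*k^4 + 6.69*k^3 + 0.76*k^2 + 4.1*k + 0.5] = 1.68*k^3 + 20.07*k^2 + 1.52*k + 4.1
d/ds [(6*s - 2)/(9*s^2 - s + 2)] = 2*(-27*s^2 + 18*s + 5)/(81*s^4 - 18*s^3 + 37*s^2 - 4*s + 4)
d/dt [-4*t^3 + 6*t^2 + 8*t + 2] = -12*t^2 + 12*t + 8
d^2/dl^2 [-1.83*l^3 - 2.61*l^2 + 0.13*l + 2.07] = -10.98*l - 5.22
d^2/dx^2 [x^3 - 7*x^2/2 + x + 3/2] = 6*x - 7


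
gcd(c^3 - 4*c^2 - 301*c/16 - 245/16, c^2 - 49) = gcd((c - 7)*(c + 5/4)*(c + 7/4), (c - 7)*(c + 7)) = c - 7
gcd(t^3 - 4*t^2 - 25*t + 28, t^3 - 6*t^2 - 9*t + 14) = t^2 - 8*t + 7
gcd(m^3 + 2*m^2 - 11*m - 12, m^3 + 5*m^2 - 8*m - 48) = m^2 + m - 12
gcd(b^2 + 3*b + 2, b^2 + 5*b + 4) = b + 1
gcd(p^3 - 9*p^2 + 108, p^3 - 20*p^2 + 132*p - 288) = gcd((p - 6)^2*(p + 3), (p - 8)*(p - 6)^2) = p^2 - 12*p + 36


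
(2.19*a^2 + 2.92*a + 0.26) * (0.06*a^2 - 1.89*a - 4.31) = 0.1314*a^4 - 3.9639*a^3 - 14.9421*a^2 - 13.0766*a - 1.1206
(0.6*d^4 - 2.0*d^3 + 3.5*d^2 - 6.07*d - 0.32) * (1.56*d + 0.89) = 0.936*d^5 - 2.586*d^4 + 3.68*d^3 - 6.3542*d^2 - 5.9015*d - 0.2848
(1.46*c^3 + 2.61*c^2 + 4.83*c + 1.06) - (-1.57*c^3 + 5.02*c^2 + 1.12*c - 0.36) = 3.03*c^3 - 2.41*c^2 + 3.71*c + 1.42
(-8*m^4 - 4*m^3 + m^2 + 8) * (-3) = 24*m^4 + 12*m^3 - 3*m^2 - 24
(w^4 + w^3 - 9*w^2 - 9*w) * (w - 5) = w^5 - 4*w^4 - 14*w^3 + 36*w^2 + 45*w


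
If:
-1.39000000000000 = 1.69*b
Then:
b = -0.82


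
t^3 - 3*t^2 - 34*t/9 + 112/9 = (t - 8/3)*(t - 7/3)*(t + 2)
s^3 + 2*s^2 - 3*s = s*(s - 1)*(s + 3)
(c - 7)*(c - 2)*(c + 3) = c^3 - 6*c^2 - 13*c + 42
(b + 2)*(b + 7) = b^2 + 9*b + 14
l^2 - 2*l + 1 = (l - 1)^2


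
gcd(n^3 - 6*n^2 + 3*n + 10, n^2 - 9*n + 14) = n - 2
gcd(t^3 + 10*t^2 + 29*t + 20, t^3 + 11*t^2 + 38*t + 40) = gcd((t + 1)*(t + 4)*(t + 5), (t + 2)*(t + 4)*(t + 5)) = t^2 + 9*t + 20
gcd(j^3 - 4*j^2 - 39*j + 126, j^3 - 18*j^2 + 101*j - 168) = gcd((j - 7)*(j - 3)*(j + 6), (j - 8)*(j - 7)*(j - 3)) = j^2 - 10*j + 21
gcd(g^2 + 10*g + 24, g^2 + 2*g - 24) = g + 6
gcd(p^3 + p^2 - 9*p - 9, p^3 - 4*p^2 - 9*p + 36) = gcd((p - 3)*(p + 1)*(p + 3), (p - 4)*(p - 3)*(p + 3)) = p^2 - 9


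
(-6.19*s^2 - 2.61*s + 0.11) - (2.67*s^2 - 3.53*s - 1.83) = -8.86*s^2 + 0.92*s + 1.94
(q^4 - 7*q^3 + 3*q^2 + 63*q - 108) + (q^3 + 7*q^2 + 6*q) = q^4 - 6*q^3 + 10*q^2 + 69*q - 108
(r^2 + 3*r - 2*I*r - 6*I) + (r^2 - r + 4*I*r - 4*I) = 2*r^2 + 2*r + 2*I*r - 10*I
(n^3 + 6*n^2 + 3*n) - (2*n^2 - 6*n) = n^3 + 4*n^2 + 9*n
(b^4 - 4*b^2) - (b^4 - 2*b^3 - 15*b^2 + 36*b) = 2*b^3 + 11*b^2 - 36*b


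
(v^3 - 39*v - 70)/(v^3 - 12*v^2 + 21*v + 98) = (v + 5)/(v - 7)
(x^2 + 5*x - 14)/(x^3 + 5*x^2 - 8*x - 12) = (x + 7)/(x^2 + 7*x + 6)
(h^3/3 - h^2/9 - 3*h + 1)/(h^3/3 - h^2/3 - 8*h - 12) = (h^2 - 10*h/3 + 1)/(h^2 - 4*h - 12)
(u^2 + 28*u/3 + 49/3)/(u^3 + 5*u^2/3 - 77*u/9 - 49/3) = 3*(u + 7)/(3*u^2 - 2*u - 21)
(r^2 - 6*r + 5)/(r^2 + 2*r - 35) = (r - 1)/(r + 7)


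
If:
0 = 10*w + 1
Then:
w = -1/10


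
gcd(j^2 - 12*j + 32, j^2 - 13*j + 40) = j - 8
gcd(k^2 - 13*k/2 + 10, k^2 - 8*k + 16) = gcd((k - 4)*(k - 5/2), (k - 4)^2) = k - 4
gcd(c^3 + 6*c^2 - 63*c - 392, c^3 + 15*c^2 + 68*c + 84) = c + 7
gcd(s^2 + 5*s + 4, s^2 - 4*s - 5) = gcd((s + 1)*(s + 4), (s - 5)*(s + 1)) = s + 1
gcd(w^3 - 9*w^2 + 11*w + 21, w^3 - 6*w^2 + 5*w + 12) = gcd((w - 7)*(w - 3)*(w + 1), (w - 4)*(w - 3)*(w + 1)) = w^2 - 2*w - 3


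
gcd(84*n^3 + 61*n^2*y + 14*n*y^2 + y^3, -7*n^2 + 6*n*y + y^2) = 7*n + y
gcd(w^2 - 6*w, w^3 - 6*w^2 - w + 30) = 1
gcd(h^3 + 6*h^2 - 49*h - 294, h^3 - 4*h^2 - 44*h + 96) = h + 6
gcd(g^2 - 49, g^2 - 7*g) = g - 7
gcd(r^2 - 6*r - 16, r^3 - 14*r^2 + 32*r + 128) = r^2 - 6*r - 16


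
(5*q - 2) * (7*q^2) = 35*q^3 - 14*q^2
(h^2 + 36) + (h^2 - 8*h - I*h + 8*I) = 2*h^2 - 8*h - I*h + 36 + 8*I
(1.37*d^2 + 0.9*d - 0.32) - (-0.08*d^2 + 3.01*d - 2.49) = 1.45*d^2 - 2.11*d + 2.17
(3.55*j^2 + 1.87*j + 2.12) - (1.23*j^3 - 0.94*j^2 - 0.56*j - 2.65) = -1.23*j^3 + 4.49*j^2 + 2.43*j + 4.77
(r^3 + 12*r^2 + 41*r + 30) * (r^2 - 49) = r^5 + 12*r^4 - 8*r^3 - 558*r^2 - 2009*r - 1470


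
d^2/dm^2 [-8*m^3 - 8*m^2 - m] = -48*m - 16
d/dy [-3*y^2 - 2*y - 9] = -6*y - 2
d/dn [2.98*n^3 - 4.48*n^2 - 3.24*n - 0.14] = 8.94*n^2 - 8.96*n - 3.24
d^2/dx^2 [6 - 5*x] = 0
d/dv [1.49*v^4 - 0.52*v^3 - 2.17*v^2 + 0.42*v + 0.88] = 5.96*v^3 - 1.56*v^2 - 4.34*v + 0.42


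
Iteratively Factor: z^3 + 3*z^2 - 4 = (z + 2)*(z^2 + z - 2) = (z + 2)^2*(z - 1)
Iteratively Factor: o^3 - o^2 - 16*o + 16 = (o + 4)*(o^2 - 5*o + 4) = (o - 1)*(o + 4)*(o - 4)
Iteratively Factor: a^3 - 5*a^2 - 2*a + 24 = (a - 4)*(a^2 - a - 6) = (a - 4)*(a - 3)*(a + 2)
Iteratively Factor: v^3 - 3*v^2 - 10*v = (v + 2)*(v^2 - 5*v) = v*(v + 2)*(v - 5)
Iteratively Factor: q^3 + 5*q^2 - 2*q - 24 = (q - 2)*(q^2 + 7*q + 12) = (q - 2)*(q + 3)*(q + 4)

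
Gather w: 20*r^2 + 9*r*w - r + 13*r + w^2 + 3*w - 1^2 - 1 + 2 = 20*r^2 + 12*r + w^2 + w*(9*r + 3)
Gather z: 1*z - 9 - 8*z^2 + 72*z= -8*z^2 + 73*z - 9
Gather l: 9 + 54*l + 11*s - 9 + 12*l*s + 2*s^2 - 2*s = l*(12*s + 54) + 2*s^2 + 9*s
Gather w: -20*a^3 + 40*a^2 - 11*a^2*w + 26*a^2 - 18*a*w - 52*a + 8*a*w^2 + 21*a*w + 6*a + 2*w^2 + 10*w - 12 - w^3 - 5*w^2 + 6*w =-20*a^3 + 66*a^2 - 46*a - w^3 + w^2*(8*a - 3) + w*(-11*a^2 + 3*a + 16) - 12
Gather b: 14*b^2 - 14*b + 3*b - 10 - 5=14*b^2 - 11*b - 15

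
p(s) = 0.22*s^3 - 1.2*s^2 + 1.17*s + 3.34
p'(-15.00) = 185.67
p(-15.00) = -1026.71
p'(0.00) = 1.17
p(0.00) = 3.34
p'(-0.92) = 3.94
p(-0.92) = 1.08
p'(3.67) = 1.25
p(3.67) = 2.35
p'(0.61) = -0.05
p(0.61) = 3.66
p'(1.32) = -0.85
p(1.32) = 3.30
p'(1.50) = -0.94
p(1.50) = 3.14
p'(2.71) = -0.49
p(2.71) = 2.08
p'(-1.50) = 6.26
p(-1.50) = -1.86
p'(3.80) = 1.58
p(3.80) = 2.53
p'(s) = 0.66*s^2 - 2.4*s + 1.17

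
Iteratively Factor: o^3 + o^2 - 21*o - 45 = (o - 5)*(o^2 + 6*o + 9) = (o - 5)*(o + 3)*(o + 3)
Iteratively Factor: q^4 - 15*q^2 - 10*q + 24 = (q + 3)*(q^3 - 3*q^2 - 6*q + 8) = (q - 1)*(q + 3)*(q^2 - 2*q - 8) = (q - 4)*(q - 1)*(q + 3)*(q + 2)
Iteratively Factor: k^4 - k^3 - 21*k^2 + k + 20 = (k + 1)*(k^3 - 2*k^2 - 19*k + 20) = (k - 1)*(k + 1)*(k^2 - k - 20) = (k - 1)*(k + 1)*(k + 4)*(k - 5)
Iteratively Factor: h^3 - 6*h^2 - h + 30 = (h - 5)*(h^2 - h - 6) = (h - 5)*(h + 2)*(h - 3)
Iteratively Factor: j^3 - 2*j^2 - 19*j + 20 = (j - 1)*(j^2 - j - 20) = (j - 5)*(j - 1)*(j + 4)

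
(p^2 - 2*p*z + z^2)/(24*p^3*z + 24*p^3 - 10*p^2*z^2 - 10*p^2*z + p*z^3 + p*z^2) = (p^2 - 2*p*z + z^2)/(p*(24*p^2*z + 24*p^2 - 10*p*z^2 - 10*p*z + z^3 + z^2))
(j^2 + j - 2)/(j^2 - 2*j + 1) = (j + 2)/(j - 1)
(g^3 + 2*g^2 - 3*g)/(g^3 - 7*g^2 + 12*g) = (g^2 + 2*g - 3)/(g^2 - 7*g + 12)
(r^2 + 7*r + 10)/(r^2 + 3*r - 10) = (r + 2)/(r - 2)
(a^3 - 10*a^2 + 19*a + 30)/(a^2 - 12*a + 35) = (a^2 - 5*a - 6)/(a - 7)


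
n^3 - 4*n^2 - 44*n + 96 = (n - 8)*(n - 2)*(n + 6)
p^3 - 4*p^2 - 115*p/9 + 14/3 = (p - 6)*(p - 1/3)*(p + 7/3)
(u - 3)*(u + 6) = u^2 + 3*u - 18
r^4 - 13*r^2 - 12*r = r*(r - 4)*(r + 1)*(r + 3)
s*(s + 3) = s^2 + 3*s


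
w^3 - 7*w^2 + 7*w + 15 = (w - 5)*(w - 3)*(w + 1)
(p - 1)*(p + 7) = p^2 + 6*p - 7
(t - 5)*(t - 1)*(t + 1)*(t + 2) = t^4 - 3*t^3 - 11*t^2 + 3*t + 10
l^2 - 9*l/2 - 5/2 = (l - 5)*(l + 1/2)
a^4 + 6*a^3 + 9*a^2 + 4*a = a*(a + 1)^2*(a + 4)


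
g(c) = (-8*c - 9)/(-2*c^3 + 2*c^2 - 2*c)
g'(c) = (-8*c - 9)*(6*c^2 - 4*c + 2)/(-2*c^3 + 2*c^2 - 2*c)^2 - 8/(-2*c^3 + 2*c^2 - 2*c) = (8*c*(c^2 - c + 1) - (8*c + 9)*(3*c^2 - 2*c + 1))/(2*c^2*(c^2 - c + 1)^2)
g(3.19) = 0.68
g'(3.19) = -0.51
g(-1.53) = 0.22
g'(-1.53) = -0.21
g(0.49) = 17.58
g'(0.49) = -24.52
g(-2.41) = 0.23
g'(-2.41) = 0.06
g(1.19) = 6.35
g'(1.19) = -9.73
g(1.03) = 8.12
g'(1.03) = -12.46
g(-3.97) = 0.14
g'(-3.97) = 0.05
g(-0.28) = -8.89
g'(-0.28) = -52.46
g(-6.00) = 0.08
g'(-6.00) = 0.02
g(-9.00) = 0.04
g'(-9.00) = 0.01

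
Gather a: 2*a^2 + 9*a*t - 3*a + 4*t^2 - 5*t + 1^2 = 2*a^2 + a*(9*t - 3) + 4*t^2 - 5*t + 1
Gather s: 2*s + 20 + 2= 2*s + 22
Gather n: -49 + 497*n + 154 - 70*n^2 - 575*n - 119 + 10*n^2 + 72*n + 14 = -60*n^2 - 6*n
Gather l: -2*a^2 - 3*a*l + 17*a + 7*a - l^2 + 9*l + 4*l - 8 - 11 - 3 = -2*a^2 + 24*a - l^2 + l*(13 - 3*a) - 22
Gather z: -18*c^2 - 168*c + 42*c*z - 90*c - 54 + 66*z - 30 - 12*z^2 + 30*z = -18*c^2 - 258*c - 12*z^2 + z*(42*c + 96) - 84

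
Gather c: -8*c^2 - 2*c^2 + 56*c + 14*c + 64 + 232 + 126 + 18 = -10*c^2 + 70*c + 440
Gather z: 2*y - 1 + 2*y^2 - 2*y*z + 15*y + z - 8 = 2*y^2 + 17*y + z*(1 - 2*y) - 9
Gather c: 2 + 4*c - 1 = 4*c + 1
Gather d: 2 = 2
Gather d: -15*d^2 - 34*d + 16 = -15*d^2 - 34*d + 16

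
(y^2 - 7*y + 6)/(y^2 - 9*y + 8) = (y - 6)/(y - 8)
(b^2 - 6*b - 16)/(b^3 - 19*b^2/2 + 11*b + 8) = 2*(b + 2)/(2*b^2 - 3*b - 2)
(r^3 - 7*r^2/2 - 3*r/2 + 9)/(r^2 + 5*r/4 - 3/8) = 4*(r^2 - 5*r + 6)/(4*r - 1)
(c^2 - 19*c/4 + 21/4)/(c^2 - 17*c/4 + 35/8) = 2*(c - 3)/(2*c - 5)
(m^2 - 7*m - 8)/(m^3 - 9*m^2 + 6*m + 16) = 1/(m - 2)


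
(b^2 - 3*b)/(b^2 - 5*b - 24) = b*(3 - b)/(-b^2 + 5*b + 24)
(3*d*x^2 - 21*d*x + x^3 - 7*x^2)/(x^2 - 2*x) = (3*d*x - 21*d + x^2 - 7*x)/(x - 2)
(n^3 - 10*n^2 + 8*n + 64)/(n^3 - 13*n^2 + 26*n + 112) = (n - 4)/(n - 7)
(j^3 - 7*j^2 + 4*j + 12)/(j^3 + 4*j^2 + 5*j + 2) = (j^2 - 8*j + 12)/(j^2 + 3*j + 2)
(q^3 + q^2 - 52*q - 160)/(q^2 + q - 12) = (q^2 - 3*q - 40)/(q - 3)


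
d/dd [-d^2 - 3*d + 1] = -2*d - 3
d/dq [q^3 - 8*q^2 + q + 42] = 3*q^2 - 16*q + 1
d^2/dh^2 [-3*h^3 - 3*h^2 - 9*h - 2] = -18*h - 6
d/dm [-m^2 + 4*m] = 4 - 2*m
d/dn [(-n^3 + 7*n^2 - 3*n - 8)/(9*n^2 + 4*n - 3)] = (-9*n^4 - 8*n^3 + 64*n^2 + 102*n + 41)/(81*n^4 + 72*n^3 - 38*n^2 - 24*n + 9)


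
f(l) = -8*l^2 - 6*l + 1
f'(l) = -16*l - 6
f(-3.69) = -85.79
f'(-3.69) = 53.04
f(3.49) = -117.38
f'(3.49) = -61.84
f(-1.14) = -2.56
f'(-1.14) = 12.24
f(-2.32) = -28.14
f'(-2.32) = 31.12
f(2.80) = -78.52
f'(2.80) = -50.80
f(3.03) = -90.63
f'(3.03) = -54.48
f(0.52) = -4.28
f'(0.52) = -14.32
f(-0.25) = 2.00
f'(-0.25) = -2.00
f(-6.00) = -251.00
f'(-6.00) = 90.00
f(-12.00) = -1079.00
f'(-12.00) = 186.00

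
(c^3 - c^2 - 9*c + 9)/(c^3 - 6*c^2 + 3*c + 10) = (c^3 - c^2 - 9*c + 9)/(c^3 - 6*c^2 + 3*c + 10)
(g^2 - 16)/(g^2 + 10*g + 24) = (g - 4)/(g + 6)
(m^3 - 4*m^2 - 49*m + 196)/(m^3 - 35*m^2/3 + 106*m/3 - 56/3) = 3*(m + 7)/(3*m - 2)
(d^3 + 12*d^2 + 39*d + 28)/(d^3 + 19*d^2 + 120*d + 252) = (d^2 + 5*d + 4)/(d^2 + 12*d + 36)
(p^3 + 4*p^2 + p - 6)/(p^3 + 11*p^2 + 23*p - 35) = (p^2 + 5*p + 6)/(p^2 + 12*p + 35)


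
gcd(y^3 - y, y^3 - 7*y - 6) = y + 1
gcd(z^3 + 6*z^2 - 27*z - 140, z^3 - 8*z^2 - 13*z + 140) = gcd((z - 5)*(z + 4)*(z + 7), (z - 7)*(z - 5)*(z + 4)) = z^2 - z - 20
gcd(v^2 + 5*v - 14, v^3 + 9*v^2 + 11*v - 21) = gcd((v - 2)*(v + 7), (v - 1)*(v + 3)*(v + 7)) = v + 7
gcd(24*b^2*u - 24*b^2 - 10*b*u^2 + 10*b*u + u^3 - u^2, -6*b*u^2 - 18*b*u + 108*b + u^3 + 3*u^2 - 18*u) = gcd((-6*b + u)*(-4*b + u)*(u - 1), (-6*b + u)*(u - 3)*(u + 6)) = -6*b + u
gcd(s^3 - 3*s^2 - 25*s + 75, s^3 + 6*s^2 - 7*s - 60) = s^2 + 2*s - 15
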